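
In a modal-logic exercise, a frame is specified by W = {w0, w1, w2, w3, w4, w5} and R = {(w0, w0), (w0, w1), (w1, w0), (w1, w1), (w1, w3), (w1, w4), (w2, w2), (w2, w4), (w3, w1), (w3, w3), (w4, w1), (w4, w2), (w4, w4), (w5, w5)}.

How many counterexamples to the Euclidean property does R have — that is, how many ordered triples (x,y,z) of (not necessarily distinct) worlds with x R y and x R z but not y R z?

Enumerating: (w1,w0,w3), (w1,w0,w4), (w1,w3,w0), (w1,w3,w4), (w1,w4,w0), (w1,w4,w3), (w4,w1,w2), (w4,w2,w1).

8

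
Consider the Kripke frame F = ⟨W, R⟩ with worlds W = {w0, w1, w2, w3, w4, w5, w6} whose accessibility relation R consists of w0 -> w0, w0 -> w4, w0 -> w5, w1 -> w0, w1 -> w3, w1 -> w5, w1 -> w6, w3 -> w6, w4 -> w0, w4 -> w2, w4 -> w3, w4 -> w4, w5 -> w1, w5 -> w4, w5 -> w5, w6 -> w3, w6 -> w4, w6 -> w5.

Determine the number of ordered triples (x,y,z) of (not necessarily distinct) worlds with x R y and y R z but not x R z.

22

Enumerating: (w0,w4,w2), (w0,w4,w3), (w0,w5,w1), (w1,w0,w4), (w1,w5,w1), (w1,w5,w4), (w1,w6,w4), (w3,w6,w3), (w3,w6,w4), (w3,w6,w5), (w4,w0,w5), (w4,w3,w6), … and 10 more.
Total: 22.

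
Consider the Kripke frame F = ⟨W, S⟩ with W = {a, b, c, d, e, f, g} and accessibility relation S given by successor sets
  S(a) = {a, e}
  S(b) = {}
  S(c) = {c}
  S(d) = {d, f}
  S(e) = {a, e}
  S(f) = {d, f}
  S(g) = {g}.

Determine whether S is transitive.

Transitive: yes — every two-step S-path is closed by a direct edge.

Yes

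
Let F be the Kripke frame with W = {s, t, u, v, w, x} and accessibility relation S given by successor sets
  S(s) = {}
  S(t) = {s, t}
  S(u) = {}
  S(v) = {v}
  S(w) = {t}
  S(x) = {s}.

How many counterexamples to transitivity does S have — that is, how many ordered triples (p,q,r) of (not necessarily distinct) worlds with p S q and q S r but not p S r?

Enumerating: (w,t,s).

1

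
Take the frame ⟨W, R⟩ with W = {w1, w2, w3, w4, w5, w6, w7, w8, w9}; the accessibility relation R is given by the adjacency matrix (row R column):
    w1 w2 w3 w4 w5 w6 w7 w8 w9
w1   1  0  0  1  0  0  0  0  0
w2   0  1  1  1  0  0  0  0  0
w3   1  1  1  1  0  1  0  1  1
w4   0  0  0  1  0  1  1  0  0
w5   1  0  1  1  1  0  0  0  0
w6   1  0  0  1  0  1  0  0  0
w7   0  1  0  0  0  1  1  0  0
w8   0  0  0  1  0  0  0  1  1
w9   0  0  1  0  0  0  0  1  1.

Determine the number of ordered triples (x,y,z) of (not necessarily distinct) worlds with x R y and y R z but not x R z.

30

Enumerating: (w1,w4,w6), (w1,w4,w7), (w2,w3,w1), (w2,w3,w6), (w2,w3,w8), (w2,w3,w9), (w2,w4,w6), (w2,w4,w7), (w3,w4,w7), (w4,w6,w1), (w4,w7,w2), (w5,w3,w2), … and 18 more.
Total: 30.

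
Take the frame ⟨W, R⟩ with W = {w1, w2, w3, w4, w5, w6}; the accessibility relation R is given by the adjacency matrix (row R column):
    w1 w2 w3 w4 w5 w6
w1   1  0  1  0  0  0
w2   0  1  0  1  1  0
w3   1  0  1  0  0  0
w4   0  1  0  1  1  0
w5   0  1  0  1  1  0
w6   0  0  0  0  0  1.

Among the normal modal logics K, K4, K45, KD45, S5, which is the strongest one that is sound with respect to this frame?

S5

Transitive (axiom 4): yes — every two-step R-path is closed by a direct edge.
Euclidean (axiom 5): yes — any two successors of a common world are R-related.
Serial (axiom D): yes — every world has a successor (e.g. w1 R w1).
Reflexive (axiom T): yes — every world is R-related to itself.
So F validates K, K4, K45, KD45, S5. The strongest is S5.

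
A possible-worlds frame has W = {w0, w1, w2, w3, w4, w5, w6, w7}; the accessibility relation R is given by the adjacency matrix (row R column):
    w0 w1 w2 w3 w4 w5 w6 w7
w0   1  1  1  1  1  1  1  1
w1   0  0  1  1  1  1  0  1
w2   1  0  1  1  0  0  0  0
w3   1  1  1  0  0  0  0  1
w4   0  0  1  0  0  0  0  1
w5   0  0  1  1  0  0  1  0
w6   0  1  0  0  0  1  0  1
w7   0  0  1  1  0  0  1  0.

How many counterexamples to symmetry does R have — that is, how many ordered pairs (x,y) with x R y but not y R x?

Enumerating: (w0,w1), (w0,w4), (w0,w5), (w0,w6), (w0,w7), (w1,w2), (w1,w4), (w1,w5), (w1,w7), (w4,w2), (w4,w7), (w5,w2), (w5,w3), (w6,w1), (w7,w2).

15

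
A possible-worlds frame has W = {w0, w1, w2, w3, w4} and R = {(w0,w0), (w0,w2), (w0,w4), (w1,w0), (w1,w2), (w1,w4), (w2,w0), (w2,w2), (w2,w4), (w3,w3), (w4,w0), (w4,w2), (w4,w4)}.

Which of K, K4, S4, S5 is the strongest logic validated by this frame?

Transitive (axiom 4): yes — every two-step R-path is closed by a direct edge.
Reflexive (axiom T): no — w1 is not related to itself.
Euclidean (axiom 5): yes — any two successors of a common world are R-related.
So F validates K, K4; S4 would additionally require R to be reflexive. The strongest is K4.

K4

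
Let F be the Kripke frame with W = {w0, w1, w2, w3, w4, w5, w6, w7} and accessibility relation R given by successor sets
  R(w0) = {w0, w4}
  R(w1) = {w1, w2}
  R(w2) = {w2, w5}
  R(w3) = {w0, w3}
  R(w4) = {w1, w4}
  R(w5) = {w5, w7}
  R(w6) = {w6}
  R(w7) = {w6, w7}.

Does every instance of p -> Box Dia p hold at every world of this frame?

Axiom B corresponds to the accessibility relation being symmetric.
Symmetric: no — w0 R w4 but not w4 R w0.

No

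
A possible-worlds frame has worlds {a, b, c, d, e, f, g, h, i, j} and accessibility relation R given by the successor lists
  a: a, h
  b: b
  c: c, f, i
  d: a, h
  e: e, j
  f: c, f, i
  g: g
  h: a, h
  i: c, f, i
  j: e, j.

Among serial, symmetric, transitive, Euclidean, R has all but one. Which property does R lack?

Serial: yes — every world has a successor (e.g. a R a).
Symmetric: no — d R a but not a R d.
Transitive: yes — every two-step R-path is closed by a direct edge.
Euclidean: yes — any two successors of a common world are R-related.
Only symmetric fails.

symmetric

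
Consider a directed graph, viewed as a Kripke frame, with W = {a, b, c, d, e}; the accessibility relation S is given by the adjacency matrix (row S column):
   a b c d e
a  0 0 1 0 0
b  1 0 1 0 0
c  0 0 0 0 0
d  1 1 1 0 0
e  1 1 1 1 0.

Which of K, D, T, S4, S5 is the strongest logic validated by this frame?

K

Serial (axiom D): no — c has no S-successor.
Reflexive (axiom T): no — a is not related to itself.
Transitive (axiom 4): yes — every two-step S-path is closed by a direct edge.
Euclidean (axiom 5): no — b S c and b S a, but not c S a.
So F validates K; D would additionally require S to be serial. The strongest is K.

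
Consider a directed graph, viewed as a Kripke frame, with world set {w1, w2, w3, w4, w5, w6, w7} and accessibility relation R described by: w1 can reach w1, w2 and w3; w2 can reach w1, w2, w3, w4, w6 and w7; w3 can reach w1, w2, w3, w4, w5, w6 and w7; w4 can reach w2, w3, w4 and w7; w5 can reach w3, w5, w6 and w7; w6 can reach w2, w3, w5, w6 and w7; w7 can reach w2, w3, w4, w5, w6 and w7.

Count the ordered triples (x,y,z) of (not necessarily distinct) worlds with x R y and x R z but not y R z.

Enumerating: (w2,w1,w4), (w2,w1,w6), (w2,w1,w7), (w2,w4,w1), (w2,w4,w6), (w2,w6,w1), (w2,w6,w4), (w2,w7,w1), (w3,w1,w4), (w3,w1,w5), (w3,w1,w6), (w3,w1,w7), … and 18 more.
Total: 30.

30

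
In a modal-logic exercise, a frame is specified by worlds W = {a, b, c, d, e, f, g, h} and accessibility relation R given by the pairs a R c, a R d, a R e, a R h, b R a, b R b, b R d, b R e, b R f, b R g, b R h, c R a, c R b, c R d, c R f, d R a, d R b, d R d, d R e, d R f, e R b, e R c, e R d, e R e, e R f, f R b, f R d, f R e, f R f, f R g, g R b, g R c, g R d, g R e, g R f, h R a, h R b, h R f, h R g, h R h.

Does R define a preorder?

Reflexive: no — a is not related to itself.
Transitive: no — a R c and c R b, but not a R b.
So R is not a preorder.

No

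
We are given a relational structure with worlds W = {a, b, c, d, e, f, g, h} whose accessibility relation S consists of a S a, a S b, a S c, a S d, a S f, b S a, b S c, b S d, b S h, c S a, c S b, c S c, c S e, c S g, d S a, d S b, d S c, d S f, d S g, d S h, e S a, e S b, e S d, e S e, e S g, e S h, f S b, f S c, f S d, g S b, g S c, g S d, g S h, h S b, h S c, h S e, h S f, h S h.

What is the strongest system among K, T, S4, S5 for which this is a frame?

Reflexive (axiom T): no — b is not related to itself.
Transitive (axiom 4): no — a S b and b S h, but not a S h.
Euclidean (axiom 5): no — a S b and a S f, but not b S f.
So F validates K; T would additionally require S to be reflexive. The strongest is K.

K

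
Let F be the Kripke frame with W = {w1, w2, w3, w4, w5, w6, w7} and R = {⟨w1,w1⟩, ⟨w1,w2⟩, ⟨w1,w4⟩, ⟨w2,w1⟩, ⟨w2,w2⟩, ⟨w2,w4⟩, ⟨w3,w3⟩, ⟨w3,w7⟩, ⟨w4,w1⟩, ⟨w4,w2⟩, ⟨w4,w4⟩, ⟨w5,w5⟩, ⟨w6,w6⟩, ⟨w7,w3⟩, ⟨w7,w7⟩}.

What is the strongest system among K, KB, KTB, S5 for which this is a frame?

Symmetric (axiom B): yes — every pair in R has its reverse in R.
Reflexive (axiom T): yes — every world is R-related to itself.
Euclidean (axiom 5): yes — any two successors of a common world are R-related.
So F validates K, KB, KTB, S5. The strongest is S5.

S5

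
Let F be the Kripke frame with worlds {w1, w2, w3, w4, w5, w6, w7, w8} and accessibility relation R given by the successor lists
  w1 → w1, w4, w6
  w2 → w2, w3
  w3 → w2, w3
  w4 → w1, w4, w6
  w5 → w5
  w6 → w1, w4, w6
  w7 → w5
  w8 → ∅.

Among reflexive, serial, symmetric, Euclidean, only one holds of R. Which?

Reflexive: no — w7 is not related to itself.
Serial: no — w8 has no R-successor.
Symmetric: no — w7 R w5 but not w5 R w7.
Euclidean: yes — any two successors of a common world are R-related.
Only Euclidean holds.

Euclidean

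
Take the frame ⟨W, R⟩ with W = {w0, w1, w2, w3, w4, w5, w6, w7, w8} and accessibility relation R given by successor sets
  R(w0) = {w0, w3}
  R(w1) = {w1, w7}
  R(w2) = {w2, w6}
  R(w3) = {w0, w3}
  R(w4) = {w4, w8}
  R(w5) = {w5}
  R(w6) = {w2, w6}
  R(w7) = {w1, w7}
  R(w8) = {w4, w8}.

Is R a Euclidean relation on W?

Euclidean: yes — any two successors of a common world are R-related.

Yes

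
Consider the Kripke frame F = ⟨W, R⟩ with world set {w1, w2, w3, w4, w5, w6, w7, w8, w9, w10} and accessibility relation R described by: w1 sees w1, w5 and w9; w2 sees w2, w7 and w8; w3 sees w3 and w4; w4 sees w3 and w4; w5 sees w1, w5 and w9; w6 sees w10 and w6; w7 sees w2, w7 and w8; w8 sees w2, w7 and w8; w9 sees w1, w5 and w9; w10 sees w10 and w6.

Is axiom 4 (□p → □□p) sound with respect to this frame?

Yes

By correspondence theory, 4 is valid on a frame iff R is transitive.
Transitive: yes — every two-step R-path is closed by a direct edge.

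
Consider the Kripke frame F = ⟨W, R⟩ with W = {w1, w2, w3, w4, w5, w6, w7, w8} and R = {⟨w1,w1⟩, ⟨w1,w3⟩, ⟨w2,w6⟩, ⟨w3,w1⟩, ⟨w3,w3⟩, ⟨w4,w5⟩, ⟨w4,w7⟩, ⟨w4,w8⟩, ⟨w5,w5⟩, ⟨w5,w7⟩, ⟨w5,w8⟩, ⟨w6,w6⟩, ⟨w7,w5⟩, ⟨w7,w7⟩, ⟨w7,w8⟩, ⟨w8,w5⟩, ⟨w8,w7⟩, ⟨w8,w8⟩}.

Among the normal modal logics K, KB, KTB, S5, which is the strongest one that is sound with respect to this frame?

Symmetric (axiom B): no — w2 R w6 but not w6 R w2.
Reflexive (axiom T): no — w2 is not related to itself.
Euclidean (axiom 5): yes — any two successors of a common world are R-related.
So F validates K; KB would additionally require R to be symmetric. The strongest is K.

K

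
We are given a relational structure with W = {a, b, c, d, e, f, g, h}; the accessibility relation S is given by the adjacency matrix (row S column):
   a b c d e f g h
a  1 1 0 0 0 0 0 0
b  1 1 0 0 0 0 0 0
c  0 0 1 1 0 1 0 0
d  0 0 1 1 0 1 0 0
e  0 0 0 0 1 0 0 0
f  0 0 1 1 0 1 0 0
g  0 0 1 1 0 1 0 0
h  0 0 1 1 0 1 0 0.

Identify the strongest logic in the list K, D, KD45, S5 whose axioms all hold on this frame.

Serial (axiom D): yes — every world has a successor (e.g. a S a).
Euclidean (axiom 5): yes — any two successors of a common world are S-related.
Transitive (axiom 4): yes — every two-step S-path is closed by a direct edge.
Reflexive (axiom T): no — g is not related to itself.
So F validates K, D, KD45; S5 would additionally require S to be reflexive. The strongest is KD45.

KD45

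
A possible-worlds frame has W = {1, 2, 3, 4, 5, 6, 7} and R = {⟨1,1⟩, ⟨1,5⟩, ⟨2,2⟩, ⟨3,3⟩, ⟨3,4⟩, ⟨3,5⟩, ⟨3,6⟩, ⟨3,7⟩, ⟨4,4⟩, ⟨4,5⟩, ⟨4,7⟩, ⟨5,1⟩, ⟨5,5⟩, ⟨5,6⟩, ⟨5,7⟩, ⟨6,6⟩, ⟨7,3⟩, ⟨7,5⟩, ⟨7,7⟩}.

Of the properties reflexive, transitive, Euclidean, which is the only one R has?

reflexive

Reflexive: yes — every world is R-related to itself.
Transitive: no — 1 R 5 and 5 R 6, but not 1 R 6.
Euclidean: no — 3 R 4 and 3 R 6, but not 4 R 6.
Only reflexive holds.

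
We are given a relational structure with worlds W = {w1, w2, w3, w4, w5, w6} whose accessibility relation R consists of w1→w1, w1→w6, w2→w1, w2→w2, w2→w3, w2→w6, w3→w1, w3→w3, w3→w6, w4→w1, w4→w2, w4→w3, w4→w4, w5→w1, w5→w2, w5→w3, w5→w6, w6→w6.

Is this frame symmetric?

No

Symmetric: no — w1 R w6 but not w6 R w1.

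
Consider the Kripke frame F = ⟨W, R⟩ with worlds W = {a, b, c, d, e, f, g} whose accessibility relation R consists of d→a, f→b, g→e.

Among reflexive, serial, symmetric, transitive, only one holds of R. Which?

transitive

Reflexive: no — a is not related to itself.
Serial: no — a has no R-successor.
Symmetric: no — d R a but not a R d.
Transitive: yes — every two-step R-path is closed by a direct edge.
Only transitive holds.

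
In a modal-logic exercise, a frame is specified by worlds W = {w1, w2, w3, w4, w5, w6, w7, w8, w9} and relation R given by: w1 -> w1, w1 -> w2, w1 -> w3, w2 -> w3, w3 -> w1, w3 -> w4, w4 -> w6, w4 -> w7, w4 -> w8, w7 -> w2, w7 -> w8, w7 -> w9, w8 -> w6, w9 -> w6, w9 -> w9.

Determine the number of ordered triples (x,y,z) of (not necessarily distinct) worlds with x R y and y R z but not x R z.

Enumerating: (w1,w3,w4), (w2,w3,w1), (w2,w3,w4), (w3,w1,w2), (w3,w1,w3), (w3,w4,w6), (w3,w4,w7), (w3,w4,w8), (w4,w7,w2), (w4,w7,w9), (w7,w2,w3), (w7,w8,w6), (w7,w9,w6).

13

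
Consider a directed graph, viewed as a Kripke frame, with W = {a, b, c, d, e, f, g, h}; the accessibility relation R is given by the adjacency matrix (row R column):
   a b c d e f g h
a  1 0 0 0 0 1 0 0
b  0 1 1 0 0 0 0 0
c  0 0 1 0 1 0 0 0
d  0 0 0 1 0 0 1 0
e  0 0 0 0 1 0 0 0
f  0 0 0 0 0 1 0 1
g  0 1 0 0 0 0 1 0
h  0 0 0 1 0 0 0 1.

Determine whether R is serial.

Serial: yes — every world has a successor (e.g. a R a).

Yes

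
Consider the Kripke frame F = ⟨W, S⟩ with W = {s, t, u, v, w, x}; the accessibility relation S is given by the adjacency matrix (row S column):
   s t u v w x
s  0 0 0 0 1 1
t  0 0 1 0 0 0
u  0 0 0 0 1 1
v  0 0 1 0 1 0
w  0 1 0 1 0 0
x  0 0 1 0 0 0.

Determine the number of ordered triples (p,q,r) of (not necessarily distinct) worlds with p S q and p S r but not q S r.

Enumerating: (s,w,w), (s,w,x), (s,x,w), (s,x,x), (t,u,u), (u,w,w), (u,w,x), (u,x,w), (u,x,x), (v,u,u), (v,w,u), (v,w,w), (w,t,t), (w,t,v), (w,v,t), (w,v,v), (x,u,u).

17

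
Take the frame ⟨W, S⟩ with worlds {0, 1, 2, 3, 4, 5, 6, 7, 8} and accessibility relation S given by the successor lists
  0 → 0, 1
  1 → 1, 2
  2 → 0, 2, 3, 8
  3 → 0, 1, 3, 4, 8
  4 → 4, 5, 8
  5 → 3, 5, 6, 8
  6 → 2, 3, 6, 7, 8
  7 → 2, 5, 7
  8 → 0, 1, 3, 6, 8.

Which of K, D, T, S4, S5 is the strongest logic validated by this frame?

Serial (axiom D): yes — every world has a successor (e.g. 0 S 0).
Reflexive (axiom T): yes — every world is S-related to itself.
Transitive (axiom 4): no — 0 S 1 and 1 S 2, but not 0 S 2.
Euclidean (axiom 5): no — 2 S 0 and 2 S 3, but not 0 S 3.
So F validates K, D, T; S4 would additionally require S to be transitive. The strongest is T.

T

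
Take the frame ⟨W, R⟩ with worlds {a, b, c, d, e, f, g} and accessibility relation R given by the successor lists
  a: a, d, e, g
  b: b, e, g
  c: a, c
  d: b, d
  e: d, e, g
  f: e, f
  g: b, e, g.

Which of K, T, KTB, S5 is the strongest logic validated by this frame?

T

Reflexive (axiom T): yes — every world is R-related to itself.
Symmetric (axiom B): no — a R d but not d R a.
Euclidean (axiom 5): no — a R d and a R e, but not d R e.
So F validates K, T; KTB would additionally require R to be symmetric. The strongest is T.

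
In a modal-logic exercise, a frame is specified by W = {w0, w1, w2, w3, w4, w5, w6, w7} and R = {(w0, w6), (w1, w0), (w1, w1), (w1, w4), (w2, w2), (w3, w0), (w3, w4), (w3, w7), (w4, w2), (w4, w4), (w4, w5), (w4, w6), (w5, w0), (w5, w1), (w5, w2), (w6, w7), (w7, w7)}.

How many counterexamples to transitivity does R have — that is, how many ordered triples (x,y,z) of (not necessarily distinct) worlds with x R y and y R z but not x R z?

14

Enumerating: (w0,w6,w7), (w1,w0,w6), (w1,w4,w2), (w1,w4,w5), (w1,w4,w6), (w3,w0,w6), (w3,w4,w2), (w3,w4,w5), (w3,w4,w6), (w4,w5,w0), (w4,w5,w1), (w4,w6,w7), (w5,w0,w6), (w5,w1,w4).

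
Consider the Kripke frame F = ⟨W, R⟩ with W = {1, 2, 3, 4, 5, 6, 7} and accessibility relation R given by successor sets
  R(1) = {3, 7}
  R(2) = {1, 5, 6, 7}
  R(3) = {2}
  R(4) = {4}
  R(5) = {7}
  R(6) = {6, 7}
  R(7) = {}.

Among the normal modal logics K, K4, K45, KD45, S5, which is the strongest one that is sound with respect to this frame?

K

Transitive (axiom 4): no — 1 R 3 and 3 R 2, but not 1 R 2.
Euclidean (axiom 5): no — 1 R 3 and 1 R 7, but not 3 R 7.
Serial (axiom D): no — 7 has no R-successor.
Reflexive (axiom T): no — 1 is not related to itself.
So F validates K; K4 would additionally require R to be transitive. The strongest is K.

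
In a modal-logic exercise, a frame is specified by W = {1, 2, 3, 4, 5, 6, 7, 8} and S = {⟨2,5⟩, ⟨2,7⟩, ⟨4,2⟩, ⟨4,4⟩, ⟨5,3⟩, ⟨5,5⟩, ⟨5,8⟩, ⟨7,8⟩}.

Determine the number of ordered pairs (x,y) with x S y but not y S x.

Enumerating: (2,5), (2,7), (4,2), (5,3), (5,8), (7,8).

6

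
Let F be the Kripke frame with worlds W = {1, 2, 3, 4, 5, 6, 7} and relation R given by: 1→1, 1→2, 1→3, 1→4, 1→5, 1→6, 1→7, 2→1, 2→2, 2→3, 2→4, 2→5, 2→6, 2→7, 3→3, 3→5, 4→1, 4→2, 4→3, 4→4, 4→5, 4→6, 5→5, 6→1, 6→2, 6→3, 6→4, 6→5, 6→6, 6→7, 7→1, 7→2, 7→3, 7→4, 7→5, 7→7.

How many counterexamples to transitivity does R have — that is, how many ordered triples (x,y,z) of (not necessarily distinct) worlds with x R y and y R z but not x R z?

Enumerating: (4,1,7), (4,2,7), (4,6,7), (7,1,6), (7,2,6), (7,4,6).

6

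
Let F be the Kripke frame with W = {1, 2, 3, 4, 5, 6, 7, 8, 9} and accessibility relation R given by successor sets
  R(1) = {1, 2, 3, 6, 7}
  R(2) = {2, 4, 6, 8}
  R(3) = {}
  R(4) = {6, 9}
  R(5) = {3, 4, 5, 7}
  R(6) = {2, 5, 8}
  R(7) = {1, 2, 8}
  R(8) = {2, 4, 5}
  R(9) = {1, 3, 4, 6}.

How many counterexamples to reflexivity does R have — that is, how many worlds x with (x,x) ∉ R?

6

Enumerating: 3, 4, 6, 7, 8, 9.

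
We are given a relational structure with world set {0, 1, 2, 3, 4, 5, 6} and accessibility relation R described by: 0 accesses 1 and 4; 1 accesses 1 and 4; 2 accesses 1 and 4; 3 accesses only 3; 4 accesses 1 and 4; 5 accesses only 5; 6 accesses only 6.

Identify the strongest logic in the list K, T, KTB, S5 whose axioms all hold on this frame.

Reflexive (axiom T): no — 0 is not related to itself.
Symmetric (axiom B): no — 0 R 1 but not 1 R 0.
Euclidean (axiom 5): yes — any two successors of a common world are R-related.
So F validates K; T would additionally require R to be reflexive. The strongest is K.

K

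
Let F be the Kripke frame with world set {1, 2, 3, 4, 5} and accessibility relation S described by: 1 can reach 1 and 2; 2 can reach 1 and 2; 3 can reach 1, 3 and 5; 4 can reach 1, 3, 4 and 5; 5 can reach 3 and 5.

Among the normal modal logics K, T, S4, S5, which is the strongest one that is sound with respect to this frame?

T

Reflexive (axiom T): yes — every world is S-related to itself.
Transitive (axiom 4): no — 3 S 1 and 1 S 2, but not 3 S 2.
Euclidean (axiom 5): no — 3 S 1 and 3 S 5, but not 1 S 5.
So F validates K, T; S4 would additionally require S to be transitive. The strongest is T.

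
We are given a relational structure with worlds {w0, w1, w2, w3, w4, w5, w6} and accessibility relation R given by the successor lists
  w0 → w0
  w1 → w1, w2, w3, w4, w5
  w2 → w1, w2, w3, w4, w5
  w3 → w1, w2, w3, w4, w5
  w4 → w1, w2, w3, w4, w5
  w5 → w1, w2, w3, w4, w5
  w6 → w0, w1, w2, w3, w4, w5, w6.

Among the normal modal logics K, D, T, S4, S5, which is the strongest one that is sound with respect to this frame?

S4

Serial (axiom D): yes — every world has a successor (e.g. w0 R w0).
Reflexive (axiom T): yes — every world is R-related to itself.
Transitive (axiom 4): yes — every two-step R-path is closed by a direct edge.
Euclidean (axiom 5): no — w6 R w0 and w6 R w1, but not w0 R w1.
So F validates K, D, T, S4; S5 would additionally require R to be Euclidean. The strongest is S4.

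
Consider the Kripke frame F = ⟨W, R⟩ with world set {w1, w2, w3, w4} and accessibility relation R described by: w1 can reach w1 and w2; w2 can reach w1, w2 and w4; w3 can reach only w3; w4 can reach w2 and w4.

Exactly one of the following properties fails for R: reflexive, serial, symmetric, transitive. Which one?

Reflexive: yes — every world is R-related to itself.
Serial: yes — every world has a successor (e.g. w1 R w1).
Symmetric: yes — every pair in R has its reverse in R.
Transitive: no — w1 R w2 and w2 R w4, but not w1 R w4.
Only transitive fails.

transitive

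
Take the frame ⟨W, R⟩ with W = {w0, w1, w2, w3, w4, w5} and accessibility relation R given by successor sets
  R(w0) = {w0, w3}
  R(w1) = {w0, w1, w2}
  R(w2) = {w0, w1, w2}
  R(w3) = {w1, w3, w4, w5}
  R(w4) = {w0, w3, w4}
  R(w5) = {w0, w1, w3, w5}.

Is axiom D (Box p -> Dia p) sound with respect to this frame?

Axiom D corresponds to the accessibility relation being serial.
Serial: yes — every world has a successor (e.g. w0 R w0).

Yes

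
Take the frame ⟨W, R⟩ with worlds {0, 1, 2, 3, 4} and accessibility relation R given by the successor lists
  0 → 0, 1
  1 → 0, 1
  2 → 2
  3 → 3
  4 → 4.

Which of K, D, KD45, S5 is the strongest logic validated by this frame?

S5

Serial (axiom D): yes — every world has a successor (e.g. 0 R 0).
Euclidean (axiom 5): yes — any two successors of a common world are R-related.
Transitive (axiom 4): yes — every two-step R-path is closed by a direct edge.
Reflexive (axiom T): yes — every world is R-related to itself.
So F validates K, D, KD45, S5. The strongest is S5.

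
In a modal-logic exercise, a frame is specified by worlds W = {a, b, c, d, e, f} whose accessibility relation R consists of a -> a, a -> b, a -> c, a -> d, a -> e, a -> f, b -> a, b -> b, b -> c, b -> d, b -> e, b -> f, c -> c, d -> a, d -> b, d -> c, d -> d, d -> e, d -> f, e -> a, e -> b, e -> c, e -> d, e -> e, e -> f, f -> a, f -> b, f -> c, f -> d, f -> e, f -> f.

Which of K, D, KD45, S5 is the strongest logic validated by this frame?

D

Serial (axiom D): yes — every world has a successor (e.g. a R a).
Euclidean (axiom 5): no — a R c and a R b, but not c R b.
Transitive (axiom 4): yes — every two-step R-path is closed by a direct edge.
Reflexive (axiom T): yes — every world is R-related to itself.
So F validates K, D; KD45 would additionally require R to be Euclidean. The strongest is D.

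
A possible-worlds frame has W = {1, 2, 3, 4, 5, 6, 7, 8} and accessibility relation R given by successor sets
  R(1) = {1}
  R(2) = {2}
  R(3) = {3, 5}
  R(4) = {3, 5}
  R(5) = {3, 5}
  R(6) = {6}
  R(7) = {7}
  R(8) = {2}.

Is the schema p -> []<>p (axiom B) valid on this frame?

By correspondence theory, B is valid on a frame iff R is symmetric.
Symmetric: no — 4 R 3 but not 3 R 4.

No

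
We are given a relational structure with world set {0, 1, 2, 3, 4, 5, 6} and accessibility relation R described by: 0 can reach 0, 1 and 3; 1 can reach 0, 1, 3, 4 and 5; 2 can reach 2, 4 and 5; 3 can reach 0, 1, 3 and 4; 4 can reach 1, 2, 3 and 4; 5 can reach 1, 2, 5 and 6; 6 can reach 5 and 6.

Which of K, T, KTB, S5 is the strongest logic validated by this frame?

KTB

Reflexive (axiom T): yes — every world is R-related to itself.
Symmetric (axiom B): yes — every pair in R has its reverse in R.
Euclidean (axiom 5): no — 1 R 0 and 1 R 4, but not 0 R 4.
So F validates K, T, KTB; S5 would additionally require R to be Euclidean. The strongest is KTB.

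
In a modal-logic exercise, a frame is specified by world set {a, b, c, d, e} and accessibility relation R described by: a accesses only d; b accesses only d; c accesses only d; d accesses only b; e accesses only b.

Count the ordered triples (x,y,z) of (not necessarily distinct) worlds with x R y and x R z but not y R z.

Enumerating: (a,d,d), (b,d,d), (c,d,d), (d,b,b), (e,b,b).

5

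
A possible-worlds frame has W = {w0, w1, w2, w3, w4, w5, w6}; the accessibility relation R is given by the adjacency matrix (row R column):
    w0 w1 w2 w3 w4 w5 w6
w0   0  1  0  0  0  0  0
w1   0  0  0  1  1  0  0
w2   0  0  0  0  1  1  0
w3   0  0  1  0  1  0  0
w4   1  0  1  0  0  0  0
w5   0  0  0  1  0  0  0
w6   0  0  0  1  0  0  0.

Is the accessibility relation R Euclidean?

No

Euclidean: no — w1 R w4 and w1 R w3, but not w4 R w3.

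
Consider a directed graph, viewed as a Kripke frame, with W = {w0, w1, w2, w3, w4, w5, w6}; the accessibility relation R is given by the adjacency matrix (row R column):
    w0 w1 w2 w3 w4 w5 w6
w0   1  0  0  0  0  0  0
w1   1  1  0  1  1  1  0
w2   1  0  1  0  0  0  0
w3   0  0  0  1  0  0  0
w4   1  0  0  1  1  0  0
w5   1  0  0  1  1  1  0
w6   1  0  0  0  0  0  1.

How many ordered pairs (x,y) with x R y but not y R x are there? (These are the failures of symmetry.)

11

Enumerating: (w1,w0), (w1,w3), (w1,w4), (w1,w5), (w2,w0), (w4,w0), (w4,w3), (w5,w0), (w5,w3), (w5,w4), (w6,w0).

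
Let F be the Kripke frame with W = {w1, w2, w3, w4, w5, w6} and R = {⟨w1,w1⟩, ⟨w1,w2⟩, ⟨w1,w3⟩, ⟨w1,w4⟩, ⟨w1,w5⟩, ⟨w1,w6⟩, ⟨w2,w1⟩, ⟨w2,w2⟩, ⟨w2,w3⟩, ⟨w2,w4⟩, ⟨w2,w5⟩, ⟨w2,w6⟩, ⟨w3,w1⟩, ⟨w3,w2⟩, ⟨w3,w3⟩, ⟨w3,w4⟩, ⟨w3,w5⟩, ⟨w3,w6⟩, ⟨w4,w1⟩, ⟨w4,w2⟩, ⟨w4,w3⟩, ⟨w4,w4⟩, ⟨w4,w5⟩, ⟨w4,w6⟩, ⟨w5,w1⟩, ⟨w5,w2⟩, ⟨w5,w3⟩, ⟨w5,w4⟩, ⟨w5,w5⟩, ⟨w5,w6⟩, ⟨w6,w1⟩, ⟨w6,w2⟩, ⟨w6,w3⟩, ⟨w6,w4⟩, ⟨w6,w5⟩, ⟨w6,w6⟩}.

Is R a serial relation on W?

Yes

Serial: yes — every world has a successor (e.g. w1 R w1).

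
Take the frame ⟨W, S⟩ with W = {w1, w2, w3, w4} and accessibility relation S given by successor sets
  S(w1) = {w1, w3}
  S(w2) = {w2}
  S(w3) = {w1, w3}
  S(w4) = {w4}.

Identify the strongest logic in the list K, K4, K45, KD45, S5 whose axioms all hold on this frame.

Transitive (axiom 4): yes — every two-step S-path is closed by a direct edge.
Euclidean (axiom 5): yes — any two successors of a common world are S-related.
Serial (axiom D): yes — every world has a successor (e.g. w1 S w1).
Reflexive (axiom T): yes — every world is S-related to itself.
So F validates K, K4, K45, KD45, S5. The strongest is S5.

S5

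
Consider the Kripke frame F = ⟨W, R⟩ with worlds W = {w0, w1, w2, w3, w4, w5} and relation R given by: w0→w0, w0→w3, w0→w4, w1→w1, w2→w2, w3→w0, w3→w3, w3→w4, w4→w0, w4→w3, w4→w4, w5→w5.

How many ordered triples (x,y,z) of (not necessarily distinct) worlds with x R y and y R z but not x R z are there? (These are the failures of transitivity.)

R is transitive; there are no such tuples.

0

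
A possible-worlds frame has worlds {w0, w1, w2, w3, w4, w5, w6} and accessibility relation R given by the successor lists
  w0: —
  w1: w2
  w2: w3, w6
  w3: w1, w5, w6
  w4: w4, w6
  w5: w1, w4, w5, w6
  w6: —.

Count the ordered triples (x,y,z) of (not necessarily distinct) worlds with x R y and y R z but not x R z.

7

Enumerating: (w1,w2,w3), (w1,w2,w6), (w2,w3,w1), (w2,w3,w5), (w3,w1,w2), (w3,w5,w4), (w5,w1,w2).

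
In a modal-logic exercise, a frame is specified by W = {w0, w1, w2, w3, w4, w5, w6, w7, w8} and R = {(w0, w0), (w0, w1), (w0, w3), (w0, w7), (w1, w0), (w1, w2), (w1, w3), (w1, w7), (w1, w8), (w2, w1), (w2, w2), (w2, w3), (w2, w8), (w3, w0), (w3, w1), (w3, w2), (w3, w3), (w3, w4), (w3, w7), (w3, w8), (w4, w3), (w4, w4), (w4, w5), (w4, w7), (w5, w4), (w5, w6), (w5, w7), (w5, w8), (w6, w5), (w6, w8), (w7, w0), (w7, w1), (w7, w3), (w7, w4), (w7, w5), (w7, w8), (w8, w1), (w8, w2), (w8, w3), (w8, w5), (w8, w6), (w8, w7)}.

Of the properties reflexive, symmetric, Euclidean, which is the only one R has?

symmetric

Reflexive: no — w1 is not related to itself.
Symmetric: yes — every pair in R has its reverse in R.
Euclidean: no — w1 R w0 and w1 R w2, but not w0 R w2.
Only symmetric holds.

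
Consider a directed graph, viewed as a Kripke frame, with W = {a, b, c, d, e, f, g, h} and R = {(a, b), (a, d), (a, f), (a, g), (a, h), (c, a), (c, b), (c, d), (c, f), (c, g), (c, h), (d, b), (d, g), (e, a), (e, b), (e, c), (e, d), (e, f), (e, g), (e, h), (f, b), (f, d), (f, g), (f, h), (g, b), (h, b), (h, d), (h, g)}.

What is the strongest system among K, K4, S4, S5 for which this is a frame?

Transitive (axiom 4): yes — every two-step R-path is closed by a direct edge.
Reflexive (axiom T): no — a is not related to itself.
Euclidean (axiom 5): no — a R b and a R d, but not b R d.
So F validates K, K4; S4 would additionally require R to be reflexive. The strongest is K4.

K4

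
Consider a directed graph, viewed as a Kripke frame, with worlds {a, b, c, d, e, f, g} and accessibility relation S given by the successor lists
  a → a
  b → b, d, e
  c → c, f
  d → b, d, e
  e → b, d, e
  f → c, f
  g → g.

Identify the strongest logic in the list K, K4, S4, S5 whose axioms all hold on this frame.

S5

Transitive (axiom 4): yes — every two-step S-path is closed by a direct edge.
Reflexive (axiom T): yes — every world is S-related to itself.
Euclidean (axiom 5): yes — any two successors of a common world are S-related.
So F validates K, K4, S4, S5. The strongest is S5.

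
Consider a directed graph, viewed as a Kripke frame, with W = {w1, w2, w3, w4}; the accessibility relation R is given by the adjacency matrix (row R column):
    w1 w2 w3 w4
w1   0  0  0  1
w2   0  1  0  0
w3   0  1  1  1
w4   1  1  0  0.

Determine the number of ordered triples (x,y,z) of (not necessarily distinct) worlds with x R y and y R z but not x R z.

4

Enumerating: (w1,w4,w1), (w1,w4,w2), (w3,w4,w1), (w4,w1,w4).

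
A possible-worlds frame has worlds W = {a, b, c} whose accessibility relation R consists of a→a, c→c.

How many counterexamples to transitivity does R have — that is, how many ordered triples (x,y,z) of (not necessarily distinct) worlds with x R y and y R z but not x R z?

R is transitive; there are no such tuples.

0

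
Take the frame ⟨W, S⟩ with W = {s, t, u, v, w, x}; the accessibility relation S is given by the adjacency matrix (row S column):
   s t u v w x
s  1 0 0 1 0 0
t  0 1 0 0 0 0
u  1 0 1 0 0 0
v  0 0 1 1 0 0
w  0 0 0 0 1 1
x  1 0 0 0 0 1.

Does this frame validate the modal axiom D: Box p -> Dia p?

The schema D characterises exactly the serial frames.
Serial: yes — every world has a successor (e.g. s S s).

Yes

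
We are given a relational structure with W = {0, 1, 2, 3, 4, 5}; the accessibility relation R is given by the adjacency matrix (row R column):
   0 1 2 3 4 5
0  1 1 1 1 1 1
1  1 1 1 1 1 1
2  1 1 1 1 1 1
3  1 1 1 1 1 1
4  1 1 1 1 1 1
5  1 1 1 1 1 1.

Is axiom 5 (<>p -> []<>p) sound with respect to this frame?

By correspondence theory, 5 is valid on a frame iff R is Euclidean.
Euclidean: yes — any two successors of a common world are R-related.

Yes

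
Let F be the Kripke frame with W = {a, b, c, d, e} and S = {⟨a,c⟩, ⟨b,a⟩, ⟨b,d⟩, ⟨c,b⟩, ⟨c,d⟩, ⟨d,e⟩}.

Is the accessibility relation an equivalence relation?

Reflexive: no — a is not related to itself.
Symmetric: no — a S c but not c S a.
Transitive: no — a S c and c S b, but not a S b.
So S is not an equivalence relation.

No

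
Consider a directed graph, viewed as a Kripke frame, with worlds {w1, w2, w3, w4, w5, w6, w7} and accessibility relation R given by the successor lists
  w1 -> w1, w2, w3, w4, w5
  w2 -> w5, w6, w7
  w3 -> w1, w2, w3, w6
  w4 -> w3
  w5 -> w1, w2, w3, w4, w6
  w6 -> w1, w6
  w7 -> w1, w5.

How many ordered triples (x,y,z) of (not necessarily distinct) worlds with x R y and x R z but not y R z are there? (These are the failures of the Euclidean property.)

38

Enumerating: (w1,w2,w1), (w1,w2,w2), (w1,w2,w3), (w1,w2,w4), (w1,w3,w4), (w1,w3,w5), (w1,w4,w1), (w1,w4,w2), (w1,w4,w4), (w1,w4,w5), (w1,w5,w5), (w2,w5,w5), … and 26 more.
Total: 38.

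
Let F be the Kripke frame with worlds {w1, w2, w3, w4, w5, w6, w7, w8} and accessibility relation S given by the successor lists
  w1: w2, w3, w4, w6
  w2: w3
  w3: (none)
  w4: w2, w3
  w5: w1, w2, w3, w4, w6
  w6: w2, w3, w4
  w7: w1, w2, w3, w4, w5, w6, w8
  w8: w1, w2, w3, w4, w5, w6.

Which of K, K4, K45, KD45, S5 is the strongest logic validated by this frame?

Transitive (axiom 4): yes — every two-step S-path is closed by a direct edge.
Euclidean (axiom 5): no — w1 S w2 and w1 S w4, but not w2 S w4.
Serial (axiom D): no — w3 has no S-successor.
Reflexive (axiom T): no — w1 is not related to itself.
So F validates K, K4; K45 would additionally require S to be Euclidean. The strongest is K4.

K4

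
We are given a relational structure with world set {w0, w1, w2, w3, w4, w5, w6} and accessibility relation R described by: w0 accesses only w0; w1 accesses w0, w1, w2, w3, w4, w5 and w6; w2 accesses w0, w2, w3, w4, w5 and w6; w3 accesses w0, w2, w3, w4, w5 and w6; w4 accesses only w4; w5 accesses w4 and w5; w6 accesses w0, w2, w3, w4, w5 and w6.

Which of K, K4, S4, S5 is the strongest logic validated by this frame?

Transitive (axiom 4): yes — every two-step R-path is closed by a direct edge.
Reflexive (axiom T): yes — every world is R-related to itself.
Euclidean (axiom 5): no — w1 R w0 and w1 R w2, but not w0 R w2.
So F validates K, K4, S4; S5 would additionally require R to be Euclidean. The strongest is S4.

S4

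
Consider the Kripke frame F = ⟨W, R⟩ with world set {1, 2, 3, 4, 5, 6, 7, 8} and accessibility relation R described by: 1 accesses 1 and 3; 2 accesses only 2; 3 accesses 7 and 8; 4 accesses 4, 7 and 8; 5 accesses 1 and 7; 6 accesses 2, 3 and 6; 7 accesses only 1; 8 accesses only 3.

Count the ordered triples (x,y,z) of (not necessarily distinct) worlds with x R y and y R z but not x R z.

Enumerating: (1,3,7), (1,3,8), (3,7,1), (3,8,3), (4,7,1), (4,8,3), (5,1,3), (6,3,7), (6,3,8), (7,1,3), (8,3,7), (8,3,8).

12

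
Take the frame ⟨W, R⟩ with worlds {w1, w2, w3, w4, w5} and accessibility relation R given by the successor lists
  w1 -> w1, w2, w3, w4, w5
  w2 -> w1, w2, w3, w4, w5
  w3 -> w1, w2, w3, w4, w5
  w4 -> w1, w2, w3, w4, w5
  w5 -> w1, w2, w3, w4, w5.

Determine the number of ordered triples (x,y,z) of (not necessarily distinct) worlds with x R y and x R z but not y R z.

0

R is Euclidean; there are no such tuples.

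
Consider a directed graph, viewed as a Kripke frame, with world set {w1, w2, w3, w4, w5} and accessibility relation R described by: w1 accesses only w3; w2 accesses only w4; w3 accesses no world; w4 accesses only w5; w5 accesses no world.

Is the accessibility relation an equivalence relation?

Reflexive: no — w1 is not related to itself.
Symmetric: no — w1 R w3 but not w3 R w1.
Transitive: no — w2 R w4 and w4 R w5, but not w2 R w5.
So R is not an equivalence relation.

No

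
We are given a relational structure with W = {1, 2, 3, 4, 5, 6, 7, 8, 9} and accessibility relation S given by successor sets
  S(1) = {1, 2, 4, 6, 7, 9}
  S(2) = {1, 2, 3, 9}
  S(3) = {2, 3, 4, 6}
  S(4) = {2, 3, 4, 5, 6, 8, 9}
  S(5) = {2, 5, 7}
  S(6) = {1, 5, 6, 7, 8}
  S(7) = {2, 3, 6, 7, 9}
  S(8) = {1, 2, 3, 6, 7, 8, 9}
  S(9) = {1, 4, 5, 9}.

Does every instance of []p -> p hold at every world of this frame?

Yes

The schema T characterises exactly the reflexive frames.
Reflexive: yes — every world is S-related to itself.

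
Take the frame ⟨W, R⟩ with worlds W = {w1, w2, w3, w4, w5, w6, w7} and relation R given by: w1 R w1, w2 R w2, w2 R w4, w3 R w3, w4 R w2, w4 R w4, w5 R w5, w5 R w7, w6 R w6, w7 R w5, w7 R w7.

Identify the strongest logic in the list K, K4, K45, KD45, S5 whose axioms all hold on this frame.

Transitive (axiom 4): yes — every two-step R-path is closed by a direct edge.
Euclidean (axiom 5): yes — any two successors of a common world are R-related.
Serial (axiom D): yes — every world has a successor (e.g. w1 R w1).
Reflexive (axiom T): yes — every world is R-related to itself.
So F validates K, K4, K45, KD45, S5. The strongest is S5.

S5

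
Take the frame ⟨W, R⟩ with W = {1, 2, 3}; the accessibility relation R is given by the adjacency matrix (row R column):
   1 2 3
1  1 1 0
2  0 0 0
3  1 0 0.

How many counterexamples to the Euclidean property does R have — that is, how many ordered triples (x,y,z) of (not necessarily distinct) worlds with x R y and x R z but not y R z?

2

Enumerating: (1,2,1), (1,2,2).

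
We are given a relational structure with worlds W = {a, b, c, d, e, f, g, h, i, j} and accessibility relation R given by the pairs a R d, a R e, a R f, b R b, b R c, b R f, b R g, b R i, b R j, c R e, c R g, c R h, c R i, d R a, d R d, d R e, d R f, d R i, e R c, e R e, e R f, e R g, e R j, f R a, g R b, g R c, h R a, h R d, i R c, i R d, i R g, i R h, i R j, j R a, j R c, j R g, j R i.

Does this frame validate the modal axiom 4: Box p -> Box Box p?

No

The schema 4 characterises exactly the transitive frames.
Transitive: no — a R d and d R i, but not a R i.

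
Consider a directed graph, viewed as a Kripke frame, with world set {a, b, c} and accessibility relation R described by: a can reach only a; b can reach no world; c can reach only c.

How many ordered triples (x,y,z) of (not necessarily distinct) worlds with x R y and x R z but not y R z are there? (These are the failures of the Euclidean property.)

R is Euclidean; there are no such tuples.

0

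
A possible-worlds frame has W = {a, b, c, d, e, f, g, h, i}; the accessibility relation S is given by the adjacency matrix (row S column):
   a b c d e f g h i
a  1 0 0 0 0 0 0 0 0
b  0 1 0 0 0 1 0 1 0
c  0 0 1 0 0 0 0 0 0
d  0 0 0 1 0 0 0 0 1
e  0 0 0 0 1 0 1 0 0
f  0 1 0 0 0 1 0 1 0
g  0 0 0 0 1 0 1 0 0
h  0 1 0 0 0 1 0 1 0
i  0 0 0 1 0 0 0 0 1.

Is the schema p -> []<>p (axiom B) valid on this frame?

Yes

Axiom B corresponds to the accessibility relation being symmetric.
Symmetric: yes — every pair in S has its reverse in S.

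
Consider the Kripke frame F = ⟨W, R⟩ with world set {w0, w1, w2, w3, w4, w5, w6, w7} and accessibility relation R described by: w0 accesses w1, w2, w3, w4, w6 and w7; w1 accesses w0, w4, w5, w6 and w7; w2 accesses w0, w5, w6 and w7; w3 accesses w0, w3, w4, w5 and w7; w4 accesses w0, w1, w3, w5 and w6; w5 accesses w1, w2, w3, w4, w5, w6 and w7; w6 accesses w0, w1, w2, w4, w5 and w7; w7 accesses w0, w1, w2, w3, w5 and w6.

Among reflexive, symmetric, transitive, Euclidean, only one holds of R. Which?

symmetric

Reflexive: no — w0 is not related to itself.
Symmetric: yes — every pair in R has its reverse in R.
Transitive: no — w0 R w1 and w1 R w5, but not w0 R w5.
Euclidean: no — w0 R w1 and w0 R w2, but not w1 R w2.
Only symmetric holds.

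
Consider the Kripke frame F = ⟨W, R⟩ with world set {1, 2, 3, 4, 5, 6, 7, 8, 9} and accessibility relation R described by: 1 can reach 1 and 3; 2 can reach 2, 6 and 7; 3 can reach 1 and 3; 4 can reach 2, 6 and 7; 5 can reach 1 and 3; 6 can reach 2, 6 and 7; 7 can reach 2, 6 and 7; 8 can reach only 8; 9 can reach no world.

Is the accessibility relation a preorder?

No

Reflexive: no — 4 is not related to itself.
Transitive: yes — every two-step R-path is closed by a direct edge.
So R is not a preorder.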